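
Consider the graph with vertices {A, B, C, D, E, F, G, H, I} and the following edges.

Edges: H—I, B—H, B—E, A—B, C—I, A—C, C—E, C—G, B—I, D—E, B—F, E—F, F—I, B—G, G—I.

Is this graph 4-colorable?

The chromatic number is 3. B, E, F are mutually adjacent, so at least 3 colors are needed.
One proper 3-coloring: A=blue, B=red, C=red, D=red, E=blue, F=green, G=green, H=green, I=blue.
Since 4 ≥ 3, a proper 4-coloring certainly exists.

Yes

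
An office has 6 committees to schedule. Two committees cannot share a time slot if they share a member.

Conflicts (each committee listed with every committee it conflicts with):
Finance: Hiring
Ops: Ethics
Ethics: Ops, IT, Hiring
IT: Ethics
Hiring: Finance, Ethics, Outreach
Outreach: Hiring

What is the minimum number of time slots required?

2

Hiring and Outreach conflict, so at least 2 time slots are needed.
2 time slots suffice: Finance=2, Ops=1, Ethics=2, IT=1, Hiring=1, Outreach=2. Each listed conflict is separated.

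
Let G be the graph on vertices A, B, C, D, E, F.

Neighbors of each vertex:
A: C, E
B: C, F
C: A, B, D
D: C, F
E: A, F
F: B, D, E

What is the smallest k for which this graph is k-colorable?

3

The cycle C-B-F-E-A-C has odd length 5, so it cannot be 2-colored; at least 3 colors are needed.
3 colors suffice: color red → {C, F}; color blue → {A, B, D}; color green → {E}. Each edge has distinct colors on its endpoints.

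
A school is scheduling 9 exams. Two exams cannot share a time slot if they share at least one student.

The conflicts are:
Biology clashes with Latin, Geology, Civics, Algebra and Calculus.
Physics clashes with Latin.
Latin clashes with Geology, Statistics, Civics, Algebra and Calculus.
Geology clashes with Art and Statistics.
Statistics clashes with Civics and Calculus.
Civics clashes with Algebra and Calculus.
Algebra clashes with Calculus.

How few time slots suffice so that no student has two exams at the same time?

Biology, Latin, Civics, Algebra, Calculus are mutually in conflict, so at least 5 time slots are needed.
Using 5 time slots: Biology=3, Physics=2, Latin=1, Geology=2, Art=1, Statistics=3, Civics=4, Algebra=5, Calculus=2. Each listed conflict is separated.

5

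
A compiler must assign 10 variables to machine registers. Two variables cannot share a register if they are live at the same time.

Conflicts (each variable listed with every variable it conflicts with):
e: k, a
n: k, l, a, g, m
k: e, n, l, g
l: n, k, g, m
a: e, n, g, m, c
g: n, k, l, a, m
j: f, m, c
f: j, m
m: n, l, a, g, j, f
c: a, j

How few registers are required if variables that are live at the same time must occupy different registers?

n, k, l, g all conflict with each other, so at least 4 registers are needed.
A valid assignment using 4 registers: e=2, n=2, k=1, l=4, a=4, g=3, j=2, f=3, m=1, c=1. Each listed conflict is separated.

4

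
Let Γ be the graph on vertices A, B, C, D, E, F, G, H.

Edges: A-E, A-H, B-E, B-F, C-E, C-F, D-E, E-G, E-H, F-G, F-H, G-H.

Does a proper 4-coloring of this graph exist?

The chromatic number is 3. F, G, H are mutually adjacent, so at least 3 colors are needed.
3 colors suffice: color 1 → {E, F}; color 2 → {B, C, D, H}; color 3 → {A, G}.
Since 4 ≥ 3, a proper 4-coloring certainly exists.

Yes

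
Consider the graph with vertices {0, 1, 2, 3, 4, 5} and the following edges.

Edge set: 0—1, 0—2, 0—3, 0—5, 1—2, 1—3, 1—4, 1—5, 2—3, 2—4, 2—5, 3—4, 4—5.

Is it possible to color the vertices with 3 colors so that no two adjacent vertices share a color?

1, 2, 3, 4 are mutually adjacent (a clique of size 4), so at least 4 colors are needed.
So 3 colors are not enough.

No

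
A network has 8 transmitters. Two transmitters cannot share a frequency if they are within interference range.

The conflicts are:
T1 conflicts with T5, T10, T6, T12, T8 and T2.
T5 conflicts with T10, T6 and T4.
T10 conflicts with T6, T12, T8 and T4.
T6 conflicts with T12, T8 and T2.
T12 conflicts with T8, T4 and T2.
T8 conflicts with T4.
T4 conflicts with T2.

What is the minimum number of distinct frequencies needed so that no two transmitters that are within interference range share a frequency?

5

T1, T10, T6, T12, T8 all conflict with each other, so at least 5 frequencies are needed.
5 frequencies suffice: frequency 1 → {T10, T2}; frequency 2 → {T6, T4}; frequency 3 → {T5, T12}; frequency 4 → {T1}; frequency 5 → {T8}. No two conflicting transmitters share a frequency.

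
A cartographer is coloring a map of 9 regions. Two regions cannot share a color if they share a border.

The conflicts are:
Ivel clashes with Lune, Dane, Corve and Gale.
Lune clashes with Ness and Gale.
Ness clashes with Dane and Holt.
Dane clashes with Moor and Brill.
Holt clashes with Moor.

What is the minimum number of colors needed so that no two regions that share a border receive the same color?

3

Ivel, Lune, Gale all conflict with each other, so at least 3 colors are needed.
One proper 3-coloring: Ivel=1, Lune=2, Ness=1, Dane=2, Corve=2, Gale=3, Holt=2, Moor=1, Brill=1. Every pair that conflicts lands in different colors.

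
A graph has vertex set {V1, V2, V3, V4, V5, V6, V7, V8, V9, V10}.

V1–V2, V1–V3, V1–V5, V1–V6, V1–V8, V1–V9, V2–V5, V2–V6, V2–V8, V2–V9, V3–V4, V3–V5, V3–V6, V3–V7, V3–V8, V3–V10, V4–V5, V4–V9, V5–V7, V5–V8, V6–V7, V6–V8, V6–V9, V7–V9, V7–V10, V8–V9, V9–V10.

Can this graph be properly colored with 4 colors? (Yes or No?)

V1, V2, V6, V8, V9 are pairwise adjacent (a clique of size 5), so at least 5 colors are needed.
So 4 colors are not enough.

No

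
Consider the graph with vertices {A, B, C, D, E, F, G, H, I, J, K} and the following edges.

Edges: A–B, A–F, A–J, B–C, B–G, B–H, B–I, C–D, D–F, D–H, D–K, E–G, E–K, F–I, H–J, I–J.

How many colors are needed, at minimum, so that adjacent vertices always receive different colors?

The cycle I-F-D-H-J-I has odd length 5, so it cannot be 2-colored; at least 3 colors are needed.
3 colors suffice: color 1 → {B, D, E, J}; color 2 → {A, C, G, H, I, K}; color 3 → {F}. Every edge joins two different colors.

3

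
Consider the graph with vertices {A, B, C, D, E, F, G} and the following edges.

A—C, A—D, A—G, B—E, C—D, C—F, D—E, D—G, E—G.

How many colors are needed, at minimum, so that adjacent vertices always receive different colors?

3

A, C, D are pairwise adjacent, so at least 3 colors are needed.
3 colors suffice: color 1 → {B, D, F}; color 2 → {C, G}; color 3 → {A, E}. No two adjacent vertices share a color.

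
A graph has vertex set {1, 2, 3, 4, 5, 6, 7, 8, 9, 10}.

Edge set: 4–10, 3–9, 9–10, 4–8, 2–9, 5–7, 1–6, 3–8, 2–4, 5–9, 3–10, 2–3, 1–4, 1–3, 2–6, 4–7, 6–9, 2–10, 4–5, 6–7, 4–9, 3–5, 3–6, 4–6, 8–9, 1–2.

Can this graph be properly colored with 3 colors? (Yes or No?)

1, 2, 3, 6 form a clique, so at least 4 colors are needed.
So 3 colors are not enough.

No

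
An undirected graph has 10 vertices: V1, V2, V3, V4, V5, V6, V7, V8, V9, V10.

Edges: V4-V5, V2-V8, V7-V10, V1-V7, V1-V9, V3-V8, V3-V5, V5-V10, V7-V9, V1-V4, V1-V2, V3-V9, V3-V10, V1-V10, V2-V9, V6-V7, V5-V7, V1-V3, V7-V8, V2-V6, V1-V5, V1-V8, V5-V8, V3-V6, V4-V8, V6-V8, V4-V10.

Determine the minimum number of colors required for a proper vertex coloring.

4

V1, V4, V5, V10 are pairwise adjacent (a clique of size 4), so at least 4 colors are needed.
A valid assignment using 4 colors: V1=1, V2=3, V3=4, V4=4, V5=3, V6=1, V7=4, V8=2, V9=2, V10=2. Each edge has distinct colors on its endpoints.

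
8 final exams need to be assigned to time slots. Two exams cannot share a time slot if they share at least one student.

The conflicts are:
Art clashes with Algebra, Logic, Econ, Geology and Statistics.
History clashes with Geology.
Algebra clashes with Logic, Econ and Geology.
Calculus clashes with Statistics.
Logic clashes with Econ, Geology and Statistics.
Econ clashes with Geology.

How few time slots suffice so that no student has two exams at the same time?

5

Art, Algebra, Logic, Econ, Geology are mutually in conflict, so at least 5 time slots are needed.
5 time slots suffice: time slot 1 → {Geology, Statistics}; time slot 2 → {Art, History, Calculus}; time slot 3 → {Logic}; time slot 4 → {Algebra}; time slot 5 → {Econ}. Every pair that conflicts lands in different time slots.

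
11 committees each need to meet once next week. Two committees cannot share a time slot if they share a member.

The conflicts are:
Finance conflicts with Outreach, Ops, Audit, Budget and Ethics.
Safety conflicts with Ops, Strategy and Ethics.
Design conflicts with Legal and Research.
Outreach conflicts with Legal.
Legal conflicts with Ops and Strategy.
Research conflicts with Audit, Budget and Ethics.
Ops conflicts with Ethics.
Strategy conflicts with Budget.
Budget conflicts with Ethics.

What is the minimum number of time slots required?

3

Research, Budget, Ethics pairwise conflict, so at least 3 time slots are needed.
3 time slots suffice: time slot 1 → {Finance, Safety, Legal, Research}; time slot 2 → {Design, Outreach, Audit, Strategy, Ethics}; time slot 3 → {Ops, Budget}. Every pair that conflicts lands in different time slots.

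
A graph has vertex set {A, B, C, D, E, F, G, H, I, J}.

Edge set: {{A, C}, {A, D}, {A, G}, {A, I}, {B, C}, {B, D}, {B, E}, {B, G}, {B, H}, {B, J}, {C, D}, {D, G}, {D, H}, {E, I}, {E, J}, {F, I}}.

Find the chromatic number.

3

A, D, G are pairwise adjacent, so at least 3 colors are needed.
3 colors suffice: color 1 → {A, B, F}; color 2 → {D, E}; color 3 → {C, G, H, I, J}. Every edge joins two different colors.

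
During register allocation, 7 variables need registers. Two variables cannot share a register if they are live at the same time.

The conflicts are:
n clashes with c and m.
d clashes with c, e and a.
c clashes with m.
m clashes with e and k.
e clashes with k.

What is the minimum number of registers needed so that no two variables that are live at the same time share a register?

3

n, c, m are mutually in conflict, so at least 3 registers are needed.
3 registers suffice: n=3, d=1, c=2, m=1, e=2, k=3, a=2. Each listed conflict is separated.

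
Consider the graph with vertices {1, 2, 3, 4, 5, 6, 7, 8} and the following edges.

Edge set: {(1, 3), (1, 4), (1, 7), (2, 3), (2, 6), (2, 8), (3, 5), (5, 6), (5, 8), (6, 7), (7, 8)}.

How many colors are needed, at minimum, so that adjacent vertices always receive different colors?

The cycle 6-5-3-1-7-6 has odd length 5, so it cannot be 2-colored; at least 3 colors are needed.
One proper 3-coloring: 1=b, 2=b, 3=a, 4=a, 5=b, 6=c, 7=a, 8=c. Each edge has distinct colors on its endpoints.

3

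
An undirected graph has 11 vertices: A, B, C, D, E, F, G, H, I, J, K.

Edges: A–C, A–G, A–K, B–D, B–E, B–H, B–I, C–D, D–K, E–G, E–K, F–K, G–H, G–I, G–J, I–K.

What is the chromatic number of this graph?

E and K are adjacent, so at least 2 colors are needed.
2 colors suffice: color 1 → {B, C, G, K}; color 2 → {A, D, E, F, H, I, J}. No two adjacent vertices share a color.

2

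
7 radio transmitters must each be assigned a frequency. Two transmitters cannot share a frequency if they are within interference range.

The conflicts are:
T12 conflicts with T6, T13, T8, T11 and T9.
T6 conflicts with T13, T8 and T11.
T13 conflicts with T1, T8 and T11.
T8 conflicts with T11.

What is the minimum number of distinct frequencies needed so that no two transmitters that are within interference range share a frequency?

5

T12, T6, T13, T8, T11 all conflict with each other, so at least 5 frequencies are needed.
5 frequencies suffice: T12=2, T6=3, T13=1, T1=2, T8=4, T11=5, T9=1. Every pair that conflicts lands in different frequencies.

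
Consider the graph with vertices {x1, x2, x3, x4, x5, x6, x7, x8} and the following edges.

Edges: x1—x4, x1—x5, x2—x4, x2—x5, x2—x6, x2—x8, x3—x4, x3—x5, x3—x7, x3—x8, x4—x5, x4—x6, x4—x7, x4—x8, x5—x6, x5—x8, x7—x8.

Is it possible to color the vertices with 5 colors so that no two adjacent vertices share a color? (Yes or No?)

The chromatic number is 4. x2, x4, x5, x6 are pairwise adjacent (a clique of size 4), so at least 4 colors are needed.
4 colors suffice: color 1 → {x4}; color 2 → {x5, x7}; color 3 → {x1, x6, x8}; color 4 → {x2, x3}.
Since 5 ≥ 4, a proper 5-coloring certainly exists.

Yes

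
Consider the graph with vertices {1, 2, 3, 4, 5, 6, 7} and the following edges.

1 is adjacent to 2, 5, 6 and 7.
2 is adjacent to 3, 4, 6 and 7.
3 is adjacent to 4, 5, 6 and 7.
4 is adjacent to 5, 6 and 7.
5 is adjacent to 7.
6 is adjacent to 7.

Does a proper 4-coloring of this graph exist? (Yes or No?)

2, 3, 4, 6, 7 form a clique, so at least 5 colors are needed.
So 4 colors are not enough.

No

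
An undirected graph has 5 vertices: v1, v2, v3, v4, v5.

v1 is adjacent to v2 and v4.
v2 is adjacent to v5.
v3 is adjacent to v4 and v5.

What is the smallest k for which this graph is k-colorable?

The cycle v4-v1-v2-v5-v3-v4 has odd length 5, so it cannot be 2-colored; at least 3 colors are needed.
3 colors suffice: color R → {v2, v4}; color B → {v1, v3}; color G → {v5}. Each edge has distinct colors on its endpoints.

3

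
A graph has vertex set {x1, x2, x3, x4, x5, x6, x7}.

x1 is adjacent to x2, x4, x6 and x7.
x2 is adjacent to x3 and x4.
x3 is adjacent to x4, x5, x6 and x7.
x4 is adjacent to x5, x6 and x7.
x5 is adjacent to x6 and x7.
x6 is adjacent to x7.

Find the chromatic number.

5

x3, x4, x5, x6, x7 form a clique, so at least 5 colors are needed.
One proper 5-coloring: x1=4, x2=2, x3=4, x4=1, x5=5, x6=3, x7=2. No two adjacent vertices share a color.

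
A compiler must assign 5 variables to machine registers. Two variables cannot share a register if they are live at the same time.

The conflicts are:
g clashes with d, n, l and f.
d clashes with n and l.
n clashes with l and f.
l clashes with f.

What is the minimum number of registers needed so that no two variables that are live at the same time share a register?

g, d, n, l all conflict with each other, so at least 4 registers are needed.
4 registers suffice: register 1 → {l}; register 2 → {n}; register 3 → {g}; register 4 → {d, f}. Each listed conflict is separated.

4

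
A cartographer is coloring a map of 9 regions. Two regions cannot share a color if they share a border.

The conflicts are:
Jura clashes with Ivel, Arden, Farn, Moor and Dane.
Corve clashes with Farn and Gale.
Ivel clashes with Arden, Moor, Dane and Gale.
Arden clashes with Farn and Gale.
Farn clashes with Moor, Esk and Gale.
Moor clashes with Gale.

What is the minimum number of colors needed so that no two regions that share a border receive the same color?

Jura, Ivel, Dane all conflict with each other, so at least 3 colors are needed.
3 colors suffice: Jura=2, Corve=3, Ivel=1, Arden=3, Farn=1, Moor=3, Dane=3, Esk=2, Gale=2. No two conflicting regions share a color.

3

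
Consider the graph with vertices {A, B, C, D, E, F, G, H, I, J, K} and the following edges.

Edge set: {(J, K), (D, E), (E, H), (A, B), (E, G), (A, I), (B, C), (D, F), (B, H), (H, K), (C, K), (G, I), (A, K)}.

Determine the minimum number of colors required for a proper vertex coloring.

A and K are adjacent, so at least 2 colors are needed.
2 colors suffice: A=blue, B=red, C=blue, D=blue, E=red, F=red, G=blue, H=blue, I=red, J=blue, K=red. No two adjacent vertices share a color.

2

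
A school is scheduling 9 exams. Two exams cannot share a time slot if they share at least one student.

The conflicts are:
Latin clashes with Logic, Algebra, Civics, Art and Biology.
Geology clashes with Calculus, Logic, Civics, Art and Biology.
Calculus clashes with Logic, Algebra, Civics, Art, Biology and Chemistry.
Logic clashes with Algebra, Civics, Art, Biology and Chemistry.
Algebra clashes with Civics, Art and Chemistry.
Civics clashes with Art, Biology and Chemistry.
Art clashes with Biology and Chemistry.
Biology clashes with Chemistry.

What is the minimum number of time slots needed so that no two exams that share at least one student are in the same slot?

Calculus, Logic, Civics, Art, Biology, Chemistry all conflict with each other, so at least 6 time slots are needed.
A valid assignment using 6 time slots: Latin=5, Geology=6, Calculus=5, Logic=1, Algebra=4, Civics=3, Art=2, Biology=4, Chemistry=6. No two conflicting exams share a time slot.

6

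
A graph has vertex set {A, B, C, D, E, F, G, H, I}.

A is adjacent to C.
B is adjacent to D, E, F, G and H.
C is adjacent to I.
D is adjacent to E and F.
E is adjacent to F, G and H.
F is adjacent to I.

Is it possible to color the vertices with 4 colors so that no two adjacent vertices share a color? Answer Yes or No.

Yes

The chromatic number is 4. B, D, E, F are pairwise adjacent (a clique of size 4), so at least 4 colors are needed.
4 colors suffice: A=red, B=blue, C=blue, D=yellow, E=red, F=green, G=green, H=green, I=red.
That is already a proper 4-coloring.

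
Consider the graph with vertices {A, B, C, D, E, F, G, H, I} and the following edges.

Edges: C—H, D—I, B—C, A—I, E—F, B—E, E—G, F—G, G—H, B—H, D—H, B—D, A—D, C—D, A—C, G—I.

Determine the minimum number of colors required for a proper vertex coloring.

4

B, C, D, H form a clique, so at least 4 colors are needed.
4 colors suffice: color 1 → {D, G}; color 2 → {B, F, I}; color 3 → {C, E}; color 4 → {A, H}. Each edge has distinct colors on its endpoints.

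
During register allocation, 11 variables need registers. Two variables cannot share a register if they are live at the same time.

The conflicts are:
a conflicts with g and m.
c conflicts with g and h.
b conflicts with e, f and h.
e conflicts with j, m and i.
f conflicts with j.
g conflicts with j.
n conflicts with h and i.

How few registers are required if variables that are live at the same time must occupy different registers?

The cycle m-a-g-j-e-m has odd length 5, so it cannot be 2-colored; at least 3 registers are needed.
3 registers suffice: register 1 → {e, f, g, h}; register 2 → {a, c, b, j, n}; register 3 → {m, i}. No two conflicting variables share a register.

3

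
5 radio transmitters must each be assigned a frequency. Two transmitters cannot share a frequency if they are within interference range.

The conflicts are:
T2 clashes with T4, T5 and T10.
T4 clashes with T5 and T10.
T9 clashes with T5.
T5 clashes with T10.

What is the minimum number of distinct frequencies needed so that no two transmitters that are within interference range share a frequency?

4

T2, T4, T5, T10 all conflict with each other, so at least 4 frequencies are needed.
4 frequencies suffice: frequency 1 → {T5}; frequency 2 → {T4, T9}; frequency 3 → {T10}; frequency 4 → {T2}. Each listed conflict is separated.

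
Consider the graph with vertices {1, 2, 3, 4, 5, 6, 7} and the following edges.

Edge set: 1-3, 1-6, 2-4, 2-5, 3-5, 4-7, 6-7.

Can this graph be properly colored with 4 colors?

Yes

The chromatic number is 3. The cycle 1-6-7-4-2-5-3-1 has odd length 7, so it cannot be 2-colored; at least 3 colors are needed.
3 colors suffice: color a → {4, 5, 6}; color b → {2, 3, 7}; color c → {1}.
Since 4 ≥ 3, a proper 4-coloring certainly exists.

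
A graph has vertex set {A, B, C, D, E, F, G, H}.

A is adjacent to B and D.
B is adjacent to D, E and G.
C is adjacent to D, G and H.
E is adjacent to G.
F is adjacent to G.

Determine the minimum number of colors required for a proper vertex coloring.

A, B, D form a triangle, so at least 3 colors are needed.
3 colors suffice: color red → {B, C, F}; color blue → {D, G, H}; color green → {A, E}. No two adjacent vertices share a color.

3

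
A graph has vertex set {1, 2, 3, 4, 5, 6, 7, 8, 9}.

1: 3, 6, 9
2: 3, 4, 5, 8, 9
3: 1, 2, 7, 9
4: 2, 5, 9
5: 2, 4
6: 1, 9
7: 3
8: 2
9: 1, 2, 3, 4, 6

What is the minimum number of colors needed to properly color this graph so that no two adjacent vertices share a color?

3

2, 4, 5 form a triangle, so at least 3 colors are needed.
One proper 3-coloring: 1=a, 2=a, 3=c, 4=c, 5=b, 6=c, 7=a, 8=b, 9=b. Each edge has distinct colors on its endpoints.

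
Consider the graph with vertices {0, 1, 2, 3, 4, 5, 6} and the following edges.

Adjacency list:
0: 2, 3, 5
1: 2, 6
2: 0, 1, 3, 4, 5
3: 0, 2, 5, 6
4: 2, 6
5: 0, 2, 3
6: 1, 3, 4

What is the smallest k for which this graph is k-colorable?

4

0, 2, 3, 5 are pairwise adjacent (a clique of size 4), so at least 4 colors are needed.
One proper 4-coloring: 0=yellow, 1=blue, 2=red, 3=blue, 4=blue, 5=green, 6=red. Every edge joins two different colors.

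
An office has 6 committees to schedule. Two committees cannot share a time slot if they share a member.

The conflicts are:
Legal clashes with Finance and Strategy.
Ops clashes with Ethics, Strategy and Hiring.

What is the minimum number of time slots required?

2

Legal and Strategy conflict, so at least 2 time slots are needed.
2 time slots suffice: time slot 1 → {Legal, Ops}; time slot 2 → {Finance, Ethics, Strategy, Hiring}. Each listed conflict is separated.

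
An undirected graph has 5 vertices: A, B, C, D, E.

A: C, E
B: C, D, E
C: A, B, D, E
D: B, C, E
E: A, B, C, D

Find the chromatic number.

4

B, C, D, E are pairwise adjacent (a clique of size 4), so at least 4 colors are needed.
A valid assignment using 4 colors: A=3, B=3, C=2, D=4, E=1. No two adjacent vertices share a color.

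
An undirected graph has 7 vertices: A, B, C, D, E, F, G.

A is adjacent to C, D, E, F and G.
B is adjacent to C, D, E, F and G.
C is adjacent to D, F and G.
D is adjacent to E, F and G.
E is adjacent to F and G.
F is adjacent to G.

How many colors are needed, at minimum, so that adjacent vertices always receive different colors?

5

B, C, D, F, G form a clique, so at least 5 colors are needed.
5 colors suffice: color 1 → {D}; color 2 → {F}; color 3 → {G}; color 4 → {A, B}; color 5 → {C, E}. Every edge joins two different colors.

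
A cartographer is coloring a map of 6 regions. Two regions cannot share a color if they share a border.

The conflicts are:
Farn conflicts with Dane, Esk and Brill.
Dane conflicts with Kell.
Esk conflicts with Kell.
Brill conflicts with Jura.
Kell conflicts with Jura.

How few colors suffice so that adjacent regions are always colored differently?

3

The cycle Brill-Jura-Kell-Esk-Farn-Brill has odd length 5, so it cannot be 2-colored; at least 3 colors are needed.
3 colors suffice: color 1 → {Farn, Kell}; color 2 → {Dane, Esk, Jura}; color 3 → {Brill}. No two conflicting regions share a color.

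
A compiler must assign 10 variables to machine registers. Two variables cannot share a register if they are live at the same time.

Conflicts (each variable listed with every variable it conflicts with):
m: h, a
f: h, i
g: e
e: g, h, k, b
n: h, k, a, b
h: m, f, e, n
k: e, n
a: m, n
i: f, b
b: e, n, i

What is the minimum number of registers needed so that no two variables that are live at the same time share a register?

The cycle b-e-h-f-i-b has odd length 5, so it cannot be 2-colored; at least 3 registers are needed.
3 registers suffice: register 1 → {g, h, k, a, b}; register 2 → {m, f, e, n}; register 3 → {i}. Every pair that conflicts lands in different registers.

3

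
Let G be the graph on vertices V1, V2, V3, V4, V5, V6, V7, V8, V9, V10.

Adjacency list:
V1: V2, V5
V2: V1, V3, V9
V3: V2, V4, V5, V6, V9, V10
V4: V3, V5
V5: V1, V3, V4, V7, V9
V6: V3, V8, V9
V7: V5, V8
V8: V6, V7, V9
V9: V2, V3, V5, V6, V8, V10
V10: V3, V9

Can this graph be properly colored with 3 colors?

Yes

The chromatic number is 3. V3, V6, V9 form a triangle, so at least 3 colors are needed.
3 colors suffice: color 1 → {V1, V3, V8}; color 2 → {V4, V7, V9}; color 3 → {V2, V5, V6, V10}.
That is already a proper 3-coloring.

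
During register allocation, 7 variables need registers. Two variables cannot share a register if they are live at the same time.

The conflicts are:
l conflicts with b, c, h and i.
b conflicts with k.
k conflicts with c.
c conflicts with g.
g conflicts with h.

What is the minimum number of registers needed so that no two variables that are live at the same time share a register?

2

l and i conflict, so at least 2 registers are needed.
Using 2 registers: l=1, b=2, k=1, c=2, g=1, h=2, i=2. Every pair that conflicts lands in different registers.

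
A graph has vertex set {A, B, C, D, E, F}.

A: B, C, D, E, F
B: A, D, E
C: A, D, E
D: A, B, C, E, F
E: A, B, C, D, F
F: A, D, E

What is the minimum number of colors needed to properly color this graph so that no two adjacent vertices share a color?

A, D, E, F are mutually adjacent (a clique of size 4), so at least 4 colors are needed.
One proper 4-coloring: A=1, B=4, C=4, D=3, E=2, F=4. Each edge has distinct colors on its endpoints.

4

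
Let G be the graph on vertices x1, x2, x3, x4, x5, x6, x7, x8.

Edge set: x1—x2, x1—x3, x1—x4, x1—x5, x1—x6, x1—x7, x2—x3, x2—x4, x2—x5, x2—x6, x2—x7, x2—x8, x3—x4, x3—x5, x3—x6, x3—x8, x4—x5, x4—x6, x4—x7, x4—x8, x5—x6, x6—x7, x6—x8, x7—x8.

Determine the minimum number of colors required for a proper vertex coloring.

6

x1, x2, x3, x4, x5, x6 form a clique, so at least 6 colors are needed.
6 colors suffice: color 1 → {x2}; color 2 → {x6}; color 3 → {x4}; color 4 → {x3, x7}; color 5 → {x1, x8}; color 6 → {x5}. Each edge has distinct colors on its endpoints.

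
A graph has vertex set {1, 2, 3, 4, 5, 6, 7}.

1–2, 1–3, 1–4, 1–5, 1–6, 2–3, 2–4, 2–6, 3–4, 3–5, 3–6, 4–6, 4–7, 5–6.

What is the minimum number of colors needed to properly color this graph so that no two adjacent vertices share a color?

1, 2, 3, 4, 6 are mutually adjacent (a clique of size 5), so at least 5 colors are needed.
5 colors suffice: color a → {6, 7}; color b → {4, 5}; color c → {1}; color d → {3}; color e → {2}. No two adjacent vertices share a color.

5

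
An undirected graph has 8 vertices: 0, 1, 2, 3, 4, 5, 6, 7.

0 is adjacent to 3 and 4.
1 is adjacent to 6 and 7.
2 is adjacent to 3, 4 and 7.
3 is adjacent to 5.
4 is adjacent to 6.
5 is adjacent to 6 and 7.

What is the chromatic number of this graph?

The cycle 2-7-5-6-4-2 has odd length 5, so it cannot be 2-colored; at least 3 colors are needed.
3 colors suffice: color a → {0, 1, 2, 5}; color b → {3, 6, 7}; color c → {4}. Each edge has distinct colors on its endpoints.

3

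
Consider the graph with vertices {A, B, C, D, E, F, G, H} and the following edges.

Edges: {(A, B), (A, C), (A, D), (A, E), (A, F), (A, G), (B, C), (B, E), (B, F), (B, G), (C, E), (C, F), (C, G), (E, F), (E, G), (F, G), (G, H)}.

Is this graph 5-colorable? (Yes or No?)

No

A, B, C, E, F, G are pairwise adjacent (a clique of size 6), so at least 6 colors are needed.
So 5 colors are not enough.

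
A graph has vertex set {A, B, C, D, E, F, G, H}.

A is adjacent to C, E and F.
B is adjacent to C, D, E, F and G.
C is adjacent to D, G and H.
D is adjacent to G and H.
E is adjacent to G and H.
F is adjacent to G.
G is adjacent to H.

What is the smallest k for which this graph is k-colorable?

B, C, D, G form a clique, so at least 4 colors are needed.
4 colors suffice: color 1 → {A, G}; color 2 → {B, H}; color 3 → {C, E, F}; color 4 → {D}. No two adjacent vertices share a color.

4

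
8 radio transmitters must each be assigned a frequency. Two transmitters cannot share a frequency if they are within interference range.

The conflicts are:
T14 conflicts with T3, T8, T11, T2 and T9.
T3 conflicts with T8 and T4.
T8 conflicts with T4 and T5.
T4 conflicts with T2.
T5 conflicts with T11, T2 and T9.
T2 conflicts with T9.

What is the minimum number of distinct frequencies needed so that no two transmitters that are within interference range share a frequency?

T5, T2, T9 pairwise conflict, so at least 3 frequencies are needed.
Using 3 frequencies: T14=1, T3=3, T8=2, T4=1, T5=1, T11=2, T2=2, T9=3. Every pair that conflicts lands in different frequencies.

3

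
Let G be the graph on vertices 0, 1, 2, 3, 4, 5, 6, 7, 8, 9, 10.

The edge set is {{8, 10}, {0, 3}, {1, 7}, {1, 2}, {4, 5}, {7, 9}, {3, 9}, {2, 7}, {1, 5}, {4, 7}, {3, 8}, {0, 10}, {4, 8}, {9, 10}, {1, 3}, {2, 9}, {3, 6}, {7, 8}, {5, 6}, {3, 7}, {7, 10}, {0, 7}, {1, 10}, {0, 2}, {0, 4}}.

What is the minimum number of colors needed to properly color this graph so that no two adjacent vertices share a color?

3

2, 7, 9 form a triangle, so at least 3 colors are needed.
3 colors suffice: 0=green, 1=green, 2=blue, 3=blue, 4=blue, 5=red, 6=green, 7=red, 8=green, 9=green, 10=blue. Every edge joins two different colors.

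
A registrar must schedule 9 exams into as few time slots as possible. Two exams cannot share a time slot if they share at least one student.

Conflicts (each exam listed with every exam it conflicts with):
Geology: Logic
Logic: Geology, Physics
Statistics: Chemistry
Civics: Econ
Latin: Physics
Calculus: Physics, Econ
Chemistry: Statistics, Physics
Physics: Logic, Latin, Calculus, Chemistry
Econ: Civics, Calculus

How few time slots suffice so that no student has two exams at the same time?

2

Statistics and Chemistry conflict, so at least 2 time slots are needed.
2 time slots suffice: Geology=1, Logic=2, Statistics=1, Civics=2, Latin=2, Calculus=2, Chemistry=2, Physics=1, Econ=1. Each listed conflict is separated.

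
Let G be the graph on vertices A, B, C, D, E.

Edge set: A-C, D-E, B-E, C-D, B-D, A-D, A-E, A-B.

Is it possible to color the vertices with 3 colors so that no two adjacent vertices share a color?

A, B, D, E are mutually adjacent (a clique of size 4), so at least 4 colors are needed.
So 3 colors are not enough.

No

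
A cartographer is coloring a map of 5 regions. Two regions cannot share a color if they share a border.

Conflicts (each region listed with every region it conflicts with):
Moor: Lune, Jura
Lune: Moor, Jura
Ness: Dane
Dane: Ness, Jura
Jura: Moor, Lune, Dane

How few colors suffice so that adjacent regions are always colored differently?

Moor, Lune, Jura are mutually in conflict, so at least 3 colors are needed.
3 colors suffice: color 1 → {Ness, Jura}; color 2 → {Moor, Dane}; color 3 → {Lune}. Every pair that conflicts lands in different colors.

3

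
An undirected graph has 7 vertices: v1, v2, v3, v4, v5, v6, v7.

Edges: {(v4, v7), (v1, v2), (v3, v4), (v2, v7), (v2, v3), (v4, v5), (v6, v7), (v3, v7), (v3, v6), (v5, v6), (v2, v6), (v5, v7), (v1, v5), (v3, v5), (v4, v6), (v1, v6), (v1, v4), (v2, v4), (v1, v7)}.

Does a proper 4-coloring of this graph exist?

v1, v4, v5, v6, v7 are pairwise adjacent (a clique of size 5), so at least 5 colors are needed.
So 4 colors are not enough.

No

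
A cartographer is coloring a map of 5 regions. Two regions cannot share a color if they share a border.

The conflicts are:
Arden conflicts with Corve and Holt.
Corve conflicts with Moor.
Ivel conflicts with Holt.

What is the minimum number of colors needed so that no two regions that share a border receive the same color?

2

Ivel and Holt conflict, so at least 2 colors are needed.
One proper 2-coloring: Arden=2, Corve=1, Ivel=2, Holt=1, Moor=2. Each listed conflict is separated.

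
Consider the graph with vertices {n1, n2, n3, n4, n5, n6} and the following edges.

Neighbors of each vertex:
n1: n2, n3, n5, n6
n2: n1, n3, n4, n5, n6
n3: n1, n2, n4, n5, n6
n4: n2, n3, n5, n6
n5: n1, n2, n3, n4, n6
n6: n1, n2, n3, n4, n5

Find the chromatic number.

5

n2, n3, n4, n5, n6 are pairwise adjacent (a clique of size 5), so at least 5 colors are needed.
5 colors suffice: color R → {n6}; color B → {n5}; color G → {n3}; color Y → {n2}; color P → {n1, n4}. Each edge has distinct colors on its endpoints.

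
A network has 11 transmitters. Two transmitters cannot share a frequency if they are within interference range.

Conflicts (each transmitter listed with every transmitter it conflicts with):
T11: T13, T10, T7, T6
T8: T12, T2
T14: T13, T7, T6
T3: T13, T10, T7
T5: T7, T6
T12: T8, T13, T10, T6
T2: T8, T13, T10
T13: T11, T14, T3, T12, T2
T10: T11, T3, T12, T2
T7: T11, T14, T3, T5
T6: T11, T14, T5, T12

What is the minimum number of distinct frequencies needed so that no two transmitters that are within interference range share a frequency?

T11 and T13 conflict, so at least 2 frequencies are needed.
A valid assignment using 2 frequencies: T11=2, T8=1, T14=2, T3=2, T5=2, T12=2, T2=2, T13=1, T10=1, T7=1, T6=1. Each listed conflict is separated.

2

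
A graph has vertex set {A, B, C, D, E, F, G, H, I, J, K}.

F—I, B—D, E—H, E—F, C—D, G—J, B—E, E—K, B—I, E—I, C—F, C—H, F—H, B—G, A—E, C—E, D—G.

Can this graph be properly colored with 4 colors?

The chromatic number is 4. C, E, F, H form a clique, so at least 4 colors are needed.
A valid assignment using 4 colors: A=2, B=2, C=3, D=1, E=1, F=2, G=3, H=4, I=3, J=1, K=2.
That is already a proper 4-coloring.

Yes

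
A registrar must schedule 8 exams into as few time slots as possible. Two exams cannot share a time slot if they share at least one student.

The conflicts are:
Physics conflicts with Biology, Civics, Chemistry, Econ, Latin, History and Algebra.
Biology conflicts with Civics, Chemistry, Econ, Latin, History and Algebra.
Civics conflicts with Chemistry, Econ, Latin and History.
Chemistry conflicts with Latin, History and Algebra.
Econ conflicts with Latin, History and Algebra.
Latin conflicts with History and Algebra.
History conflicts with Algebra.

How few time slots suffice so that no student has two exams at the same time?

6

Physics, Biology, Civics, Chemistry, Latin, History are mutually in conflict, so at least 6 time slots are needed.
6 time slots suffice: time slot 1 → {Biology}; time slot 2 → {History}; time slot 3 → {Latin}; time slot 4 → {Physics}; time slot 5 → {Chemistry, Econ}; time slot 6 → {Civics, Algebra}. Each listed conflict is separated.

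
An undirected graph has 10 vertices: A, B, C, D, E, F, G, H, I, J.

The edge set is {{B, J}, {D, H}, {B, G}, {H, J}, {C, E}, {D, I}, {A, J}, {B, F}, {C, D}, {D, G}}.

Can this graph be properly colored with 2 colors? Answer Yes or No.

The cycle H-J-B-G-D-H has odd length 5, so it cannot be 2-colored; at least 3 colors are needed.
So 2 colors are not enough.

No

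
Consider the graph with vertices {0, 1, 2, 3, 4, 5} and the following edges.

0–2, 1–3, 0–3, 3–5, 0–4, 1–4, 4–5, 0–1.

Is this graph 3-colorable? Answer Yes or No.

Yes

The chromatic number is 3. 0, 1, 4 are mutually adjacent, so at least 3 colors are needed.
3 colors suffice: color a → {0, 5}; color b → {2, 3, 4}; color c → {1}.
That is already a proper 3-coloring.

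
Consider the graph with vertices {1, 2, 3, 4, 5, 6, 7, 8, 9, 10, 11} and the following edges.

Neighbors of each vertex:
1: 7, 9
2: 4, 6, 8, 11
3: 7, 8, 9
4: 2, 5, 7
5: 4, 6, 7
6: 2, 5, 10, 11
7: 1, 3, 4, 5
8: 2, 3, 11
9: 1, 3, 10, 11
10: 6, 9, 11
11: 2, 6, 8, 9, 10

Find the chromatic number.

4, 5, 7 are pairwise adjacent, so at least 3 colors are needed.
A valid assignment using 3 colors: 1=green, 2=green, 3=green, 4=blue, 5=green, 6=blue, 7=red, 8=blue, 9=blue, 10=green, 11=red. Every edge joins two different colors.

3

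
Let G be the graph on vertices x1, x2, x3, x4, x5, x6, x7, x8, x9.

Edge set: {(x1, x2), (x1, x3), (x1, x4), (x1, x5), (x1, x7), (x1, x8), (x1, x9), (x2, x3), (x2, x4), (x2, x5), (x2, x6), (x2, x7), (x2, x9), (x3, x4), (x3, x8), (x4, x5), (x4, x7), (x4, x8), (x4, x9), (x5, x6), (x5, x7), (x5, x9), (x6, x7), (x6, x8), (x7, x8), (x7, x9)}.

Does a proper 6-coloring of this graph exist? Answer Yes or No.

The chromatic number is 6. x1, x2, x4, x5, x7, x9 are mutually adjacent (a clique of size 6), so at least 6 colors are needed.
A valid assignment using 6 colors: x1=1, x2=2, x3=3, x4=4, x5=5, x6=1, x7=3, x8=2, x9=6.
That is already a proper 6-coloring.

Yes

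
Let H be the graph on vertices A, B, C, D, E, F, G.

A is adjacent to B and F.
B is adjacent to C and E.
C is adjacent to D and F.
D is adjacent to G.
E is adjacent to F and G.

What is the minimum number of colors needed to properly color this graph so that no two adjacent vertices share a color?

The cycle D-C-F-E-G-D has odd length 5, so it cannot be 2-colored; at least 3 colors are needed.
3 colors suffice: color 1 → {B, D, F}; color 2 → {A, C, E}; color 3 → {G}. Each edge has distinct colors on its endpoints.

3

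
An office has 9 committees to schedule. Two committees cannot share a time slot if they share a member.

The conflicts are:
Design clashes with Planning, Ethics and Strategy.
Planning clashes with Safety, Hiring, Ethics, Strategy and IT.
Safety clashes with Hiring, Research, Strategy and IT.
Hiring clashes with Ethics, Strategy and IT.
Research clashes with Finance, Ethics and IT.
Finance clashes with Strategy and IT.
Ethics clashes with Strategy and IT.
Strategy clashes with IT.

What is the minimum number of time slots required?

Planning, Hiring, Ethics, Strategy, IT pairwise conflict, so at least 5 time slots are needed.
5 time slots suffice: time slot 1 → {Research, Strategy}; time slot 2 → {Design, IT}; time slot 3 → {Safety, Finance, Ethics}; time slot 4 → {Planning}; time slot 5 → {Hiring}. Every pair that conflicts lands in different time slots.

5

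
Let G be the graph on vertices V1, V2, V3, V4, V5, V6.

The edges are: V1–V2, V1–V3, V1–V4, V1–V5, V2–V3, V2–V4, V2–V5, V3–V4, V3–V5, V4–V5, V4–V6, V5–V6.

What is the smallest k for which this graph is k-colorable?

V1, V2, V3, V4, V5 are pairwise adjacent (a clique of size 5), so at least 5 colors are needed.
5 colors suffice: color R → {V4}; color B → {V5}; color G → {V1, V6}; color Y → {V3}; color P → {V2}. No two adjacent vertices share a color.

5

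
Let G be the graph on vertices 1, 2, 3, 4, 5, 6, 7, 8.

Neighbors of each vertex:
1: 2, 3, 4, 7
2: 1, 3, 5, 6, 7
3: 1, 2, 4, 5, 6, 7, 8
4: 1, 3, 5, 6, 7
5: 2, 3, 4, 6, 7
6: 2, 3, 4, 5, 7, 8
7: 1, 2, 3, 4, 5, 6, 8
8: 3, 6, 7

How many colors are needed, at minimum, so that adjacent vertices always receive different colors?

5

3, 4, 5, 6, 7 are mutually adjacent (a clique of size 5), so at least 5 colors are needed.
A valid assignment using 5 colors: 1=green, 2=yellow, 3=blue, 4=yellow, 5=purple, 6=green, 7=red, 8=yellow. Every edge joins two different colors.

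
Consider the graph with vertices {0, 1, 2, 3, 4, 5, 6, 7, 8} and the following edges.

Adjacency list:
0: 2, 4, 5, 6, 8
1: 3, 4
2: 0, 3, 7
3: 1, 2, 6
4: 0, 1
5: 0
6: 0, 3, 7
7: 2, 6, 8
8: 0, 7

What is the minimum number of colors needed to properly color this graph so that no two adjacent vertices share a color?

The cycle 1-3-2-0-4-1 has odd length 5, so it cannot be 2-colored; at least 3 colors are needed.
One proper 3-coloring: 0=red, 1=blue, 2=blue, 3=red, 4=green, 5=blue, 6=blue, 7=red, 8=blue. Every edge joins two different colors.

3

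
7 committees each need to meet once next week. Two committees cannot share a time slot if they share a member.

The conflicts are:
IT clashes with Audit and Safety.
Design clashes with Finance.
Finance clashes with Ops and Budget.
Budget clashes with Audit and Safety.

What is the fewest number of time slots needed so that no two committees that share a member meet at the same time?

Finance and Ops conflict, so at least 2 time slots are needed.
2 time slots suffice: time slot 1 → {Finance, Audit, Safety}; time slot 2 → {IT, Design, Ops, Budget}. Every pair that conflicts lands in different time slots.

2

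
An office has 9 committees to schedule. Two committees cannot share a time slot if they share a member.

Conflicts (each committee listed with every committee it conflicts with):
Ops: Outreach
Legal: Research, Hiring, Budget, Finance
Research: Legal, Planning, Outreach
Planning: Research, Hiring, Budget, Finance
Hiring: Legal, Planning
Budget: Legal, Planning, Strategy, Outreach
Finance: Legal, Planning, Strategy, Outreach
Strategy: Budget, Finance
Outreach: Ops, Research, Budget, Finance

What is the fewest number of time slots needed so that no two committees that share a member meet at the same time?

Research and Outreach conflict, so at least 2 time slots are needed.
2 time slots suffice: time slot 1 → {Legal, Planning, Strategy, Outreach}; time slot 2 → {Ops, Research, Hiring, Budget, Finance}. No two conflicting committees share a time slot.

2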